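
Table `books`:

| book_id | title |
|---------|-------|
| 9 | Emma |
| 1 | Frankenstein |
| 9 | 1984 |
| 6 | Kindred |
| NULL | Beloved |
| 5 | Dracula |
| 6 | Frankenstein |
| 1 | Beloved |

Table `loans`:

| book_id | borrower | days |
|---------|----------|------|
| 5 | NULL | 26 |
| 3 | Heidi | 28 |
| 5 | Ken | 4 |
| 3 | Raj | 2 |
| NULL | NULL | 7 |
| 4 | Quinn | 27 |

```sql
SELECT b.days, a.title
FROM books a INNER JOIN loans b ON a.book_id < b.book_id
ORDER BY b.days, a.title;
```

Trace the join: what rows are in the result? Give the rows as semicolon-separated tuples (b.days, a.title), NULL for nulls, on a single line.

(2, Beloved); (2, Frankenstein); (4, Beloved); (4, Frankenstein); (26, Beloved); (26, Frankenstein); (27, Beloved); (27, Frankenstein); (28, Beloved); (28, Frankenstein)

INNER JOIN keeps only pairs where the ON condition holds.
Matching on a.book_id < b.book_id. A NULL in a compared column never satisfies the condition.
Matched pairs: 10.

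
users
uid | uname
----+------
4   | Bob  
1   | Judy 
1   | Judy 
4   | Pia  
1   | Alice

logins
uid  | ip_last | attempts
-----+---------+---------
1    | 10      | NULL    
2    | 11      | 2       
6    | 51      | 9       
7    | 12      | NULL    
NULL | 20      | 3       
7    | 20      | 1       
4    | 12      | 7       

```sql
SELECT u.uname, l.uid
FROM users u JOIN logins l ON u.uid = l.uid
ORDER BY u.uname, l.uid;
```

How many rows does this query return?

5

INNER JOIN keeps only pairs where the ON condition holds.
Matching on u.uid = l.uid. A NULL in a compared column never satisfies the condition.
- u (uid=4) pairs with 1 row(s) of l.
- u (uid=1) pairs with 1 row(s) of l.
- u (uid=1) pairs with 1 row(s) of l.
- u (uid=4) pairs with 1 row(s) of l.
- u (uid=1) pairs with 1 row(s) of l.
Total: 5 rows.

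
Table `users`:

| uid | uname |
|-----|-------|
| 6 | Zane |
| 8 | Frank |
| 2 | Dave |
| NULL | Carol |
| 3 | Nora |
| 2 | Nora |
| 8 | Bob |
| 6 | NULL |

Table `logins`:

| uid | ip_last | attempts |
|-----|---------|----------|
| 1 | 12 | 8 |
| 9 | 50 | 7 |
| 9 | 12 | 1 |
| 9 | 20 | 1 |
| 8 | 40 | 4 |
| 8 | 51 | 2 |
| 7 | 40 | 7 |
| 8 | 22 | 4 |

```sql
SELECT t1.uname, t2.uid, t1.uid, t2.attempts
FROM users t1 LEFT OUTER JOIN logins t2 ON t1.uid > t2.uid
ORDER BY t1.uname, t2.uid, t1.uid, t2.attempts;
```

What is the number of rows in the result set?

LEFT JOIN keeps every row from `users`; unmatched rows get NULL for `logins`'s columns.
Matching on t1.uid > t2.uid. A NULL in a compared column never satisfies the condition.
- t1[0] uid=6 → 1 match(es) in t2 → 1 row(s).
- t1[1] uid=8 → 2 match(es) in t2 → 2 row(s).
- t1[2] uid=2 → 1 match(es) in t2 → 1 row(s).
- t1[3] uid=NULL → no match; kept with NULLs on the t2 side.
- t1[4] uid=3 → 1 match(es) in t2 → 1 row(s).
- t1[5] uid=2 → 1 match(es) in t2 → 1 row(s).
- t1[6] uid=8 → 2 match(es) in t2 → 2 row(s).
- t1[7] uid=6 → 1 match(es) in t2 → 1 row(s).
Total: 9 matched + 1 padded = 10 rows.

10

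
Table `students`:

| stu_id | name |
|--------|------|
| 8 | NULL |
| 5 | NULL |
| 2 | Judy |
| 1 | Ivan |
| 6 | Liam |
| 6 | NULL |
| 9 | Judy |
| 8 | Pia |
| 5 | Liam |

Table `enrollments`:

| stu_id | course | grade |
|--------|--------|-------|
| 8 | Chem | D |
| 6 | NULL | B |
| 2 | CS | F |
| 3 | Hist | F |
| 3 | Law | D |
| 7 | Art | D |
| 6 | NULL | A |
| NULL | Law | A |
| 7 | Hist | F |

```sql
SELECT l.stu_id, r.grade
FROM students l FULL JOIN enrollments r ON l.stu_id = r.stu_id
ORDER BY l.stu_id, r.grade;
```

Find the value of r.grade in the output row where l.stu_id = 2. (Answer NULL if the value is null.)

FULL OUTER JOIN keeps every row from both sides; unmatched rows get NULL for the other side's columns.
Matching on l.stu_id = r.stu_id. A NULL in a compared column never satisfies the condition.
Matched pairs: 7; unmatched l rows kept: 4; unmatched r rows kept: 5.

F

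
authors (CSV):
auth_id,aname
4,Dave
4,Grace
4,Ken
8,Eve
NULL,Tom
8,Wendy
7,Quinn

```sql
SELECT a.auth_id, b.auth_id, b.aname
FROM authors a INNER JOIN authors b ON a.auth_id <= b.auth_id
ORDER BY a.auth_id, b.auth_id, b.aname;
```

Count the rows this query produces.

INNER JOIN keeps only pairs where the ON condition holds.
Matching on a.auth_id <= b.auth_id. A NULL in a compared column never satisfies the condition.
Matched pairs: 25.
Total: 25 rows.

25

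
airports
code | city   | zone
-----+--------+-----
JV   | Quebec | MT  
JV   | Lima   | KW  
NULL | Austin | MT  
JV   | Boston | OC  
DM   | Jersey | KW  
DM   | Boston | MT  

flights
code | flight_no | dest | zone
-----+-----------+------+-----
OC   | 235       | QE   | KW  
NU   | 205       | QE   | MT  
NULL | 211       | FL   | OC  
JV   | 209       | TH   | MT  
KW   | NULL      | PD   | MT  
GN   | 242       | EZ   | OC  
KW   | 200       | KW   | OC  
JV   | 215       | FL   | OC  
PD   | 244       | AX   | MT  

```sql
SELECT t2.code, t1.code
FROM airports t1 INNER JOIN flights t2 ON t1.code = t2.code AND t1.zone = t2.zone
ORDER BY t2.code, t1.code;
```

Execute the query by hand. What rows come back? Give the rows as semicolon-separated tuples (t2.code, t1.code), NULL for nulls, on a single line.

INNER JOIN keeps only pairs where the ON condition holds.
Matching on t1.code = t2.code AND t1.zone = t2.zone. A NULL in a compared column never satisfies the condition.
- t1[0] code=JV, zone=MT → 1 match(es) in t2 → 1 row(s).
- t1[1] code=JV, zone=KW → no match; dropped.
- t1[2] code=NULL, zone=MT → no match; dropped.
- t1[3] code=JV, zone=OC → 1 match(es) in t2 → 1 row(s).
- t1[4] code=DM, zone=KW → no match; dropped.
- t1[5] code=DM, zone=MT → no match; dropped.
After projecting and ordering:
t2.code | t1.code
JV | JV
JV | JV

(JV, JV); (JV, JV)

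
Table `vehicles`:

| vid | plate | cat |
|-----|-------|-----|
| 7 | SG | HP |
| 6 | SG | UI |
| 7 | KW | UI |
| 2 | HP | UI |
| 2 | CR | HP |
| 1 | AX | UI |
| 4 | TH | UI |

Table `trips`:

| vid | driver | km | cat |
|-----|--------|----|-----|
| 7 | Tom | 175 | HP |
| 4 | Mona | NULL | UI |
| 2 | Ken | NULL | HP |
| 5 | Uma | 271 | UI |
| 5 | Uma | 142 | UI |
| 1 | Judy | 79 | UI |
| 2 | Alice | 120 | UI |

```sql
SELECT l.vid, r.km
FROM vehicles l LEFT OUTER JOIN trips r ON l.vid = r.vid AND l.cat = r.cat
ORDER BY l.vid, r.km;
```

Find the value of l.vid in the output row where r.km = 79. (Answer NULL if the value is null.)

1

LEFT JOIN keeps every row from `vehicles`; unmatched rows get NULL for `trips`'s columns.
Matching on l.vid = r.vid AND l.cat = r.cat.
Matched pairs: 5; unmatched l rows kept: 2.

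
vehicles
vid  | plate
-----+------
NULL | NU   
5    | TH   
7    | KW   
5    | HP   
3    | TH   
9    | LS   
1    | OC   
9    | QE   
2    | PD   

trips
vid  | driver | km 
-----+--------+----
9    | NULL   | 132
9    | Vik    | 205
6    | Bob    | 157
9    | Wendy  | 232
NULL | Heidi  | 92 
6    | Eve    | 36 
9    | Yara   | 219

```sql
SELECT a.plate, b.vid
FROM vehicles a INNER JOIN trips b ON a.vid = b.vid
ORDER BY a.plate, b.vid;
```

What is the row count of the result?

8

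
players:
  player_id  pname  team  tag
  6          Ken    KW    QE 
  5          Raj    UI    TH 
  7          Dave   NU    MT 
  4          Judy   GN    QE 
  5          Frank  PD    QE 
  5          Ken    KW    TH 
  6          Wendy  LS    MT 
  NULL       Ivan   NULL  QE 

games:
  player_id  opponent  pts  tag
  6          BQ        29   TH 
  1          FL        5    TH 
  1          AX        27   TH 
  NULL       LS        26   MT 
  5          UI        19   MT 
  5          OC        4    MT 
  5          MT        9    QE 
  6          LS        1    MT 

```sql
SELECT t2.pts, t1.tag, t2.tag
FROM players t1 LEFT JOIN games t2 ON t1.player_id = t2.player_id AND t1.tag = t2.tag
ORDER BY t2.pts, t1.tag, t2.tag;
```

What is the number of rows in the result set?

LEFT JOIN keeps every row from `players`; unmatched rows get NULL for `games`'s columns.
Matching on t1.player_id = t2.player_id AND t1.tag = t2.tag. A NULL in a compared column never satisfies the condition.
- t1 (player_id=6, tag=QE) has no partner → padded with NULL.
- t1 (player_id=5, tag=TH) has no partner → padded with NULL.
- t1 (player_id=7, tag=MT) has no partner → padded with NULL.
- t1 (player_id=4, tag=QE) has no partner → padded with NULL.
- t1 (player_id=5, tag=QE) pairs with 1 row(s) of t2.
- t1 (player_id=5, tag=TH) has no partner → padded with NULL.
- t1 (player_id=6, tag=MT) pairs with 1 row(s) of t2.
- t1 (player_id=NULL, tag=QE) has no partner → padded with NULL.
Total: 2 matched + 6 padded = 8 rows.

8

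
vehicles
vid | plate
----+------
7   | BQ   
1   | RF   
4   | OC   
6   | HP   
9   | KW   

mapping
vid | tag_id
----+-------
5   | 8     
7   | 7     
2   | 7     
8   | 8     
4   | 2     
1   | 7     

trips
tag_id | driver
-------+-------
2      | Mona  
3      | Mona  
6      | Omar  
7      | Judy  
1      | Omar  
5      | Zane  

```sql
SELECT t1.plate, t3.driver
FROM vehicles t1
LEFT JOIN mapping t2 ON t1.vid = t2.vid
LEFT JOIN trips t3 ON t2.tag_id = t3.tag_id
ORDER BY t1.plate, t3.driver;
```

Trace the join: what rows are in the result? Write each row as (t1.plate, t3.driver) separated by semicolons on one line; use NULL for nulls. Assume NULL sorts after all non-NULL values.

(BQ, Judy); (HP, NULL); (KW, NULL); (OC, Mona); (RF, Judy)

Joins associate left-to-right: vehicles LEFT JOIN mapping on vid gives 5 intermediate row(s).
Then LEFT JOIN `trips t3` on tag_id: each of those 5 rows is kept; rows whose t2.tag_id has no match in t3 get NULL for t3's columns.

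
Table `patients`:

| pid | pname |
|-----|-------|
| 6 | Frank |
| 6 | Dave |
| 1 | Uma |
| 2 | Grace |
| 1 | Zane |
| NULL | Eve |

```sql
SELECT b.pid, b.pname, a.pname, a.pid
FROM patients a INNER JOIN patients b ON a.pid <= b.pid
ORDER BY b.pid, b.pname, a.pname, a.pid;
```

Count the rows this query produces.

17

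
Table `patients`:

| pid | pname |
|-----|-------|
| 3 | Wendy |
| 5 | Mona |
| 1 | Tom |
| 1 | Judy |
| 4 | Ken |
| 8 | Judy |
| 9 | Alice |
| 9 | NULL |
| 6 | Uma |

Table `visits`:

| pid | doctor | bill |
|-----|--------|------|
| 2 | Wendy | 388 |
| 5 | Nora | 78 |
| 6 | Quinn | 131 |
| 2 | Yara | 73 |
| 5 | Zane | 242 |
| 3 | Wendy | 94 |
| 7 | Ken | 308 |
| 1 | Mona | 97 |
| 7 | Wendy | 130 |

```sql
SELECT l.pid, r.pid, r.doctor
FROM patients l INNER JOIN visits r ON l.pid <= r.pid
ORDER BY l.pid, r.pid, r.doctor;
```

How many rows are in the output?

37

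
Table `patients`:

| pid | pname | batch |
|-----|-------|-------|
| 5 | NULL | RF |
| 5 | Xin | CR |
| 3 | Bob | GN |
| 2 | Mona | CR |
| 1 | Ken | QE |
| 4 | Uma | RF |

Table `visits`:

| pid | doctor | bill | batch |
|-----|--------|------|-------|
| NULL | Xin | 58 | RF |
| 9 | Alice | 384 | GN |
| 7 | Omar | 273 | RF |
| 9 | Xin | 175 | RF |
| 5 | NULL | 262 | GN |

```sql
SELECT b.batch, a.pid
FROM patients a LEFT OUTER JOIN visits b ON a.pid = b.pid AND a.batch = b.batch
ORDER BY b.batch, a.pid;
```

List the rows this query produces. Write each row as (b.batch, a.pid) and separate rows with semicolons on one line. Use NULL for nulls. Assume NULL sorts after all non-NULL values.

LEFT JOIN keeps every row from `patients`; unmatched rows get NULL for `visits`'s columns.
Matching on a.pid = b.pid AND a.batch = b.batch. A NULL in a compared column never satisfies the condition.
- a (pid=5, batch=RF) has no partner → padded with NULL.
- a (pid=5, batch=CR) has no partner → padded with NULL.
- a (pid=3, batch=GN) has no partner → padded with NULL.
- a (pid=2, batch=CR) has no partner → padded with NULL.
- a (pid=1, batch=QE) has no partner → padded with NULL.
- a (pid=4, batch=RF) has no partner → padded with NULL.
After projecting and ordering:
b.batch | a.pid
NULL | 1
NULL | 2
NULL | 3
NULL | 4
NULL | 5
NULL | 5

(NULL, 1); (NULL, 2); (NULL, 3); (NULL, 4); (NULL, 5); (NULL, 5)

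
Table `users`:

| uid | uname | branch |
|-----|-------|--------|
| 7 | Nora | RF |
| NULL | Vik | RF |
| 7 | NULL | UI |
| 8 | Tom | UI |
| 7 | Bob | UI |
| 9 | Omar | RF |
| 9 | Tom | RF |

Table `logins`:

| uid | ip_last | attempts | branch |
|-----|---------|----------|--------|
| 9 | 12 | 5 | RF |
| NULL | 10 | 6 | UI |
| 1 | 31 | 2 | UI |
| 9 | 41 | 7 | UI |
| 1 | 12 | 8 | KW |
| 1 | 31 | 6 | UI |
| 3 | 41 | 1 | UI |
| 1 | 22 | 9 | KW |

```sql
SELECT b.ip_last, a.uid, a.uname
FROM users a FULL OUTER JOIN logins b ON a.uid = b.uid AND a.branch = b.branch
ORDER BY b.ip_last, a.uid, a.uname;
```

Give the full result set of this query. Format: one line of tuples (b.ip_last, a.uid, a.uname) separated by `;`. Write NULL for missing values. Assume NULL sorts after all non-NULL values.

(10, NULL, NULL); (12, 9, Omar); (12, 9, Tom); (12, NULL, NULL); (22, NULL, NULL); (31, NULL, NULL); (31, NULL, NULL); (41, NULL, NULL); (41, NULL, NULL); (NULL, 7, Bob); (NULL, 7, Nora); (NULL, 7, NULL); (NULL, 8, Tom); (NULL, NULL, Vik)

FULL OUTER JOIN keeps every row from both sides; unmatched rows get NULL for the other side's columns.
Matching on a.uid = b.uid AND a.branch = b.branch. A NULL in a compared column never satisfies the condition.
Matched pairs: 2; unmatched a rows kept: 5; unmatched b rows kept: 7.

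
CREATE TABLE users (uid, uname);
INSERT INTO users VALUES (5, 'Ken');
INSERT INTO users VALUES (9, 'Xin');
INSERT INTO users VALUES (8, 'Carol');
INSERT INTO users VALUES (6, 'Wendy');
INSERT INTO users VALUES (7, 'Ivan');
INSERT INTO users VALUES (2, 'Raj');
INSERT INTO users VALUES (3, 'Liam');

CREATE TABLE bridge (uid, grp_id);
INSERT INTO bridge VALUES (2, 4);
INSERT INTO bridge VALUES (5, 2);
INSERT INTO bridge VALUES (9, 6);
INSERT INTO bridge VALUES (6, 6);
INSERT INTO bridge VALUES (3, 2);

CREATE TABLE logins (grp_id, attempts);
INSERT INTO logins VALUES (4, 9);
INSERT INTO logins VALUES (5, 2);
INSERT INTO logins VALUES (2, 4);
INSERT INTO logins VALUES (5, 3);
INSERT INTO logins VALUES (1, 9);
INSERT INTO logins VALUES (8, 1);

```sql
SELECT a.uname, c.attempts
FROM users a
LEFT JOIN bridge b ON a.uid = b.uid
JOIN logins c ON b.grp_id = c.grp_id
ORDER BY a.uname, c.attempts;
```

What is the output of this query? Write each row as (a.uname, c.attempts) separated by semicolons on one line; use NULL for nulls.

Joins associate left-to-right: users LEFT JOIN bridge on uid gives 7 intermediate row(s).
Then INNER JOIN `logins c` on grp_id: keep only rows whose b.grp_id appears in c.

(Ken, 4); (Liam, 4); (Raj, 9)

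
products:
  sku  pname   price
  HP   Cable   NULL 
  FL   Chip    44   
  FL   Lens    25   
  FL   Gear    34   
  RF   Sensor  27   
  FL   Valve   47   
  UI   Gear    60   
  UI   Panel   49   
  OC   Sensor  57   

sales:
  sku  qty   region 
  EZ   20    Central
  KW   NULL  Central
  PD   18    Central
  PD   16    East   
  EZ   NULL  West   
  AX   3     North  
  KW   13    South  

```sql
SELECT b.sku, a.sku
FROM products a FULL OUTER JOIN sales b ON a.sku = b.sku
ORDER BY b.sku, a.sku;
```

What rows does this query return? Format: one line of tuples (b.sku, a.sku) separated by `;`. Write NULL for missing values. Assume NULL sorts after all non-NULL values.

FULL OUTER JOIN keeps every row from both sides; unmatched rows get NULL for the other side's columns.
Matching on a.sku = b.sku.
- a row (sku=HP): no match → kept, b columns NULL.
- a row (sku=FL): no match → kept, b columns NULL.
- a row (sku=FL): no match → kept, b columns NULL.
- a row (sku=FL): no match → kept, b columns NULL.
- a row (sku=RF): no match → kept, b columns NULL.
- a row (sku=FL): no match → kept, b columns NULL.
- a row (sku=UI): no match → kept, b columns NULL.
- a row (sku=UI): no match → kept, b columns NULL.
- a row (sku=OC): no match → kept, b columns NULL.
- 7 row(s) from b found no a partner → padded with NULL.

(AX, NULL); (EZ, NULL); (EZ, NULL); (KW, NULL); (KW, NULL); (PD, NULL); (PD, NULL); (NULL, FL); (NULL, FL); (NULL, FL); (NULL, FL); (NULL, HP); (NULL, OC); (NULL, RF); (NULL, UI); (NULL, UI)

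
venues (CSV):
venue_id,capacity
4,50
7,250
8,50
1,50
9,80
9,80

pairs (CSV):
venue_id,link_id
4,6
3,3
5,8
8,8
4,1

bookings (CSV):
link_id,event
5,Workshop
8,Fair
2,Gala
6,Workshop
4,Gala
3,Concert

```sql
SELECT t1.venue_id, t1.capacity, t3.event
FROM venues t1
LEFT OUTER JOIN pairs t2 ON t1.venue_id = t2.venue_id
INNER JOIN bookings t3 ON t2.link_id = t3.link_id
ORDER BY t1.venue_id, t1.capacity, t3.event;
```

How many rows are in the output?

Step 1 — t1 LEFT JOIN t2 on venue_id → 7 row(s).
Then INNER JOIN `bookings t3` on link_id: keep only rows whose t2.link_id appears in t3.
Result: 2 row(s).

2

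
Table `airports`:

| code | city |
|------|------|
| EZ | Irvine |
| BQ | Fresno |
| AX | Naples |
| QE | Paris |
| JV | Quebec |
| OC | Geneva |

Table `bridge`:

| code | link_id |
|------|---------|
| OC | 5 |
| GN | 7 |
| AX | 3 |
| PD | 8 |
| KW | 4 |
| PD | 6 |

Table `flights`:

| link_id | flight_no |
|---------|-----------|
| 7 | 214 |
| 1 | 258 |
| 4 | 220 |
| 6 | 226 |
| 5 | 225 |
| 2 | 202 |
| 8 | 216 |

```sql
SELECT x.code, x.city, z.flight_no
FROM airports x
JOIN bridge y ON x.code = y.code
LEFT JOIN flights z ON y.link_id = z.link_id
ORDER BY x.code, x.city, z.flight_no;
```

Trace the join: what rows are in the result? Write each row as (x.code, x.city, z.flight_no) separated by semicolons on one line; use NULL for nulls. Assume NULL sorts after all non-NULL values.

(AX, Naples, NULL); (OC, Geneva, 225)

Step 1 — x INNER JOIN y on code → 2 row(s).
Then LEFT JOIN `flights z` on link_id: each of those 2 rows is kept; rows whose y.link_id has no match in z get NULL for z's columns.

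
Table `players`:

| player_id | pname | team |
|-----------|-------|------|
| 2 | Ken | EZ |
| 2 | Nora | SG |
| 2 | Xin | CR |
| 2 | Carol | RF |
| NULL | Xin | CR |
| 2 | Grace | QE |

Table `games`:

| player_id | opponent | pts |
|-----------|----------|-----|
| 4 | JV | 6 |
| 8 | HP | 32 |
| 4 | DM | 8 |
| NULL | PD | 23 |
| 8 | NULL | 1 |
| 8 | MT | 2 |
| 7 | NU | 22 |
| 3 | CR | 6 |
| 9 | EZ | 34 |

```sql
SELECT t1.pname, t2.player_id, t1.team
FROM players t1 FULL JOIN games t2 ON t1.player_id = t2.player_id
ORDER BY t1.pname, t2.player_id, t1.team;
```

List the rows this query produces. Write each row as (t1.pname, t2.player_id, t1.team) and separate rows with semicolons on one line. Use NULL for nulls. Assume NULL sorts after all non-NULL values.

(Carol, NULL, RF); (Grace, NULL, QE); (Ken, NULL, EZ); (Nora, NULL, SG); (Xin, NULL, CR); (Xin, NULL, CR); (NULL, 3, NULL); (NULL, 4, NULL); (NULL, 4, NULL); (NULL, 7, NULL); (NULL, 8, NULL); (NULL, 8, NULL); (NULL, 8, NULL); (NULL, 9, NULL); (NULL, NULL, NULL)

FULL OUTER JOIN keeps every row from both sides; unmatched rows get NULL for the other side's columns.
Matching on t1.player_id = t2.player_id. A NULL in a compared column never satisfies the condition.
- t1 (player_id=2) has no partner → padded with NULL.
- t1 (player_id=2) has no partner → padded with NULL.
- t1 (player_id=2) has no partner → padded with NULL.
- t1 (player_id=2) has no partner → padded with NULL.
- t1 (player_id=NULL) has no partner → padded with NULL.
- t1 (player_id=2) has no partner → padded with NULL.
- 9 row(s) from t2 found no t1 partner → padded with NULL.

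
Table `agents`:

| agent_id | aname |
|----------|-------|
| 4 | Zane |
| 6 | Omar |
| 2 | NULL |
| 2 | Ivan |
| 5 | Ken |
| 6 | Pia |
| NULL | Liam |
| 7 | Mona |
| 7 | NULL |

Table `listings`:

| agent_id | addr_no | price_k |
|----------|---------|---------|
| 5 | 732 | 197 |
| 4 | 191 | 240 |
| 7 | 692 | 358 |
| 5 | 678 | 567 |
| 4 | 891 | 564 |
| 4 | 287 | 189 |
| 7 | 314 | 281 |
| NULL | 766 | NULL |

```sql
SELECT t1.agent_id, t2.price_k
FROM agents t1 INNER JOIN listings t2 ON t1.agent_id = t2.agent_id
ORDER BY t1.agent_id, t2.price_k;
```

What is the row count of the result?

INNER JOIN keeps only pairs where the ON condition holds.
Matching on t1.agent_id = t2.agent_id. A NULL in a compared column never satisfies the condition.
Matched pairs: 9.
Total: 9 rows.

9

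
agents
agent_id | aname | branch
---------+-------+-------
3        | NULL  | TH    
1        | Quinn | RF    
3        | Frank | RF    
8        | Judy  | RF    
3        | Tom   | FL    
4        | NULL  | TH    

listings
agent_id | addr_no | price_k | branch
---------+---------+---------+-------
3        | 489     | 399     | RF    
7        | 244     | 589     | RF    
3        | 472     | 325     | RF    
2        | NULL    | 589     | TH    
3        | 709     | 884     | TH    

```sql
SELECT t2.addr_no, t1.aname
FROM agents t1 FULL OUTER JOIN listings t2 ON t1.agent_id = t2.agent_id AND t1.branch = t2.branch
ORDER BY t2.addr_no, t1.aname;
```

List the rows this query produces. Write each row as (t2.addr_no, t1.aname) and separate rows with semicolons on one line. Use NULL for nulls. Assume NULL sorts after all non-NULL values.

FULL OUTER JOIN keeps every row from both sides; unmatched rows get NULL for the other side's columns.
Matching on t1.agent_id = t2.agent_id AND t1.branch = t2.branch.
- t1[0] agent_id=3, branch=TH → 1 match(es) in t2 → 1 row(s).
- t1[1] agent_id=1, branch=RF → no match; kept with NULLs on the t2 side.
- t1[2] agent_id=3, branch=RF → 2 match(es) in t2 → 2 row(s).
- t1[3] agent_id=8, branch=RF → no match; kept with NULLs on the t2 side.
- t1[4] agent_id=3, branch=FL → no match; kept with NULLs on the t2 side.
- t1[5] agent_id=4, branch=TH → no match; kept with NULLs on the t2 side.
- 2 row(s) from t2 found no t1 partner → padded with NULL.
After projecting and ordering:
t2.addr_no | t1.aname
244 | NULL
472 | Frank
489 | Frank
709 | NULL
NULL | Judy
NULL | Quinn
NULL | Tom
NULL | NULL
NULL | NULL

(244, NULL); (472, Frank); (489, Frank); (709, NULL); (NULL, Judy); (NULL, Quinn); (NULL, Tom); (NULL, NULL); (NULL, NULL)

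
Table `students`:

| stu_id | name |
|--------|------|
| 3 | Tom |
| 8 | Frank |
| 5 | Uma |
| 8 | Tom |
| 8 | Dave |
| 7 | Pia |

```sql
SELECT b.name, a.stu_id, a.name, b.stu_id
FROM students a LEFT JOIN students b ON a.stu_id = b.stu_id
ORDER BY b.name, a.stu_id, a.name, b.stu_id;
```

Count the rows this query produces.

12

LEFT JOIN keeps every row from `students a`; unmatched rows get NULL for `students b`'s columns.
Matching on a.stu_id = b.stu_id.
Matched pairs: 12; unmatched a rows kept: 0.
Total: 12 rows.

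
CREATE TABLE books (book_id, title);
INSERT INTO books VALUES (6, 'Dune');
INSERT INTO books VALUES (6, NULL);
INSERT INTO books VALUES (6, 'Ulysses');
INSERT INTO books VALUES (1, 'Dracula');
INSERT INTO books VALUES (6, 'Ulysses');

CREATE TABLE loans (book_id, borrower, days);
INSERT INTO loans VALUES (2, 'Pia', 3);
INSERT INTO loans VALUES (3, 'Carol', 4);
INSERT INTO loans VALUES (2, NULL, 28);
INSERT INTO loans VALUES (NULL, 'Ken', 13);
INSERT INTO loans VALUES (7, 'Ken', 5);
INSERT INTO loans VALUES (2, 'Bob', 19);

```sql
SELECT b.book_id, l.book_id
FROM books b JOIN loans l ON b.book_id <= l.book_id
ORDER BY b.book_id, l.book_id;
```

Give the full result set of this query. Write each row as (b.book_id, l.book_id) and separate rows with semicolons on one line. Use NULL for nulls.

(1, 2); (1, 2); (1, 2); (1, 3); (1, 7); (6, 7); (6, 7); (6, 7); (6, 7)

INNER JOIN keeps only pairs where the ON condition holds.
Matching on b.book_id <= l.book_id. A NULL in a compared column never satisfies the condition.
Matched pairs: 9.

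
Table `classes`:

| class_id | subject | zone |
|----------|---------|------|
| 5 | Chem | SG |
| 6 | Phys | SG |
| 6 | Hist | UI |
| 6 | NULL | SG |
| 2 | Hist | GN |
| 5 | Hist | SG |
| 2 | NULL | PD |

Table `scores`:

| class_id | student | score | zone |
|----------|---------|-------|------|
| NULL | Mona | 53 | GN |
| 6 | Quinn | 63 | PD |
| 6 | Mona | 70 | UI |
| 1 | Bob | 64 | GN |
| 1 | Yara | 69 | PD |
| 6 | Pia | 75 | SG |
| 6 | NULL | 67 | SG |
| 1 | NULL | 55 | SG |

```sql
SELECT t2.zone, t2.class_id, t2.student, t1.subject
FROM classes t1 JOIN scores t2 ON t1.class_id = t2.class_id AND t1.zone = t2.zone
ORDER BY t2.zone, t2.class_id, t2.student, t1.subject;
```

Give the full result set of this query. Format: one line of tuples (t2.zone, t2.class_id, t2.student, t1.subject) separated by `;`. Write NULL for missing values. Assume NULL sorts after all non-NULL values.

(SG, 6, Pia, Phys); (SG, 6, Pia, NULL); (SG, 6, NULL, Phys); (SG, 6, NULL, NULL); (UI, 6, Mona, Hist)

INNER JOIN keeps only pairs where the ON condition holds.
Matching on t1.class_id = t2.class_id AND t1.zone = t2.zone. A NULL in a compared column never satisfies the condition.
- t1 (class_id=5, zone=SG) has no partner → excluded.
- t1 (class_id=6, zone=SG) pairs with 2 row(s) of t2.
- t1 (class_id=6, zone=UI) pairs with 1 row(s) of t2.
- t1 (class_id=6, zone=SG) pairs with 2 row(s) of t2.
- t1 (class_id=2, zone=GN) has no partner → excluded.
- t1 (class_id=5, zone=SG) has no partner → excluded.
- t1 (class_id=2, zone=PD) has no partner → excluded.
After projecting and ordering:
t2.zone | t2.class_id | t2.student | t1.subject
SG | 6 | Pia | Phys
SG | 6 | Pia | NULL
SG | 6 | NULL | Phys
SG | 6 | NULL | NULL
UI | 6 | Mona | Hist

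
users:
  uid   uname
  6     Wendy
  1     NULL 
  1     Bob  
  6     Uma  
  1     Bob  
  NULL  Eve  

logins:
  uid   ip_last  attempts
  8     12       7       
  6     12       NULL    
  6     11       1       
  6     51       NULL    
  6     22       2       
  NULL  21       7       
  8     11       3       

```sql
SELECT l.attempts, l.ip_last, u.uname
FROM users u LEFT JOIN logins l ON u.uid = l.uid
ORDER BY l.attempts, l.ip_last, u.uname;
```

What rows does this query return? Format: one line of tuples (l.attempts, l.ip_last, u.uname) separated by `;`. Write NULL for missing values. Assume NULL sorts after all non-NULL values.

(1, 11, Uma); (1, 11, Wendy); (2, 22, Uma); (2, 22, Wendy); (NULL, 12, Uma); (NULL, 12, Wendy); (NULL, 51, Uma); (NULL, 51, Wendy); (NULL, NULL, Bob); (NULL, NULL, Bob); (NULL, NULL, Eve); (NULL, NULL, NULL)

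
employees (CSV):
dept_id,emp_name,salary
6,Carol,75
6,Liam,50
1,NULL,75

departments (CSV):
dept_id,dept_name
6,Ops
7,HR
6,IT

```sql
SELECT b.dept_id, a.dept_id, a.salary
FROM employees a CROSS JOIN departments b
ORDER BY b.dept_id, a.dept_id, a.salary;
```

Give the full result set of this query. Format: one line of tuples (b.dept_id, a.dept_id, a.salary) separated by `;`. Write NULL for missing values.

(6, 1, 75); (6, 1, 75); (6, 6, 50); (6, 6, 50); (6, 6, 75); (6, 6, 75); (7, 1, 75); (7, 6, 50); (7, 6, 75)

CROSS JOIN pairs every row of `employees` with every row of `departments`: 3 × 3 = 9 rows.
After projecting and ordering:
b.dept_id | a.dept_id | a.salary
6 | 1 | 75
6 | 1 | 75
6 | 6 | 50
6 | 6 | 50
6 | 6 | 75
6 | 6 | 75
7 | 1 | 75
7 | 6 | 50
7 | 6 | 75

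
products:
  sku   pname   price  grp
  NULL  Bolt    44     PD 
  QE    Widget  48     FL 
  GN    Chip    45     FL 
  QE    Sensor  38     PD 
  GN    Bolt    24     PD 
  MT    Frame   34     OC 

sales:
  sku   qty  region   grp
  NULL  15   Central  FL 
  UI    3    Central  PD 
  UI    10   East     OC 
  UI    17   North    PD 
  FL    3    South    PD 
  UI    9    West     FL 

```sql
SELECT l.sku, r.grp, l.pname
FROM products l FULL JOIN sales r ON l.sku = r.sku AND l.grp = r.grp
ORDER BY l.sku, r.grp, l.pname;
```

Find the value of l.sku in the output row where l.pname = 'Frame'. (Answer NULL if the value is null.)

MT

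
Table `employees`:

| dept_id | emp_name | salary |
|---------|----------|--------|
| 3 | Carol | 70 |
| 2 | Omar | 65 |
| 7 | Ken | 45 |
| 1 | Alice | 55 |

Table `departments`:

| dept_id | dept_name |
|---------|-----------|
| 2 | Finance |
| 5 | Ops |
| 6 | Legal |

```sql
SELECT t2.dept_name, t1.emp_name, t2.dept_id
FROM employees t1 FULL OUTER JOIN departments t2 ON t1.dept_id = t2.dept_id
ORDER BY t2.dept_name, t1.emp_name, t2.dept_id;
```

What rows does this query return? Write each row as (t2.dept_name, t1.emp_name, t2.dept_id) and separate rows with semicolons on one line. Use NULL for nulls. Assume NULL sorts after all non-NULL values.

FULL OUTER JOIN keeps every row from both sides; unmatched rows get NULL for the other side's columns.
Matching on t1.dept_id = t2.dept_id.
- t1[0] dept_id=3 → no match; kept with NULLs on the t2 side.
- t1[1] dept_id=2 → 1 match(es) in t2 → 1 row(s).
- t1[2] dept_id=7 → no match; kept with NULLs on the t2 side.
- t1[3] dept_id=1 → no match; kept with NULLs on the t2 side.
- 2 t2 row(s) had no t1 match → kept, t1 columns NULL.
After projecting and ordering:
t2.dept_name | t1.emp_name | t2.dept_id
Finance | Omar | 2
Legal | NULL | 6
Ops | NULL | 5
NULL | Alice | NULL
NULL | Carol | NULL
NULL | Ken | NULL

(Finance, Omar, 2); (Legal, NULL, 6); (Ops, NULL, 5); (NULL, Alice, NULL); (NULL, Carol, NULL); (NULL, Ken, NULL)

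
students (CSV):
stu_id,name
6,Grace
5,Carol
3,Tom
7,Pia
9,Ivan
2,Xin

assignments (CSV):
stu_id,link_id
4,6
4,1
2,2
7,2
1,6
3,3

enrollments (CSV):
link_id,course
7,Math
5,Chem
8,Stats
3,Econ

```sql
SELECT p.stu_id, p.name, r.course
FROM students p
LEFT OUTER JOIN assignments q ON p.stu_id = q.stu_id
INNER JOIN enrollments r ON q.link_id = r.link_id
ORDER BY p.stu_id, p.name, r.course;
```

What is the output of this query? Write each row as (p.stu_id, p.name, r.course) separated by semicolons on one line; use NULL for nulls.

(3, Tom, Econ)

Joins associate left-to-right: students LEFT JOIN assignments on stu_id gives 6 intermediate row(s).
Then INNER JOIN `enrollments r` on link_id: keep only rows whose q.link_id appears in r.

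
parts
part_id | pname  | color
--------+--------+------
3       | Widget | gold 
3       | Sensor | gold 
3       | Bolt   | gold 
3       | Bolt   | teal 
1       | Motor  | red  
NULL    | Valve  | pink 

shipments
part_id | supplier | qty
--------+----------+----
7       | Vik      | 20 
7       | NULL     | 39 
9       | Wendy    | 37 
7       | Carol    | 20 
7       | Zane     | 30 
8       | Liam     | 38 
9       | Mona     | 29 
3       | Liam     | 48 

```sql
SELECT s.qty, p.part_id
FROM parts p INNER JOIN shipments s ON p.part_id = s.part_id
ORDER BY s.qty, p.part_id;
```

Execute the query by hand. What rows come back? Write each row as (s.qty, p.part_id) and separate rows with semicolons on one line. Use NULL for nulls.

INNER JOIN keeps only pairs where the ON condition holds.
Matching on p.part_id = s.part_id. A NULL in a compared column never satisfies the condition.
Matched pairs: 4.

(48, 3); (48, 3); (48, 3); (48, 3)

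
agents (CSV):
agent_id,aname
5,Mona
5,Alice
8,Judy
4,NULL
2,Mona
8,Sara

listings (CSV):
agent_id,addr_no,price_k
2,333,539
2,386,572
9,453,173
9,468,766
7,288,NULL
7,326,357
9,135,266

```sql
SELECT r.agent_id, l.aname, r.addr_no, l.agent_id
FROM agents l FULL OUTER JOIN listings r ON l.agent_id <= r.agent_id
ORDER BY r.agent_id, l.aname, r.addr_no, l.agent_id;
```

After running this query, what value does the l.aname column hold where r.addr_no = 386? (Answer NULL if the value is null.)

FULL OUTER JOIN keeps every row from both sides; unmatched rows get NULL for the other side's columns.
Matching on l.agent_id <= r.agent_id.
- agent_id=5: 5 matching r row(s), so 5 row(s) emitted.
- agent_id=5: 5 matching r row(s), so 5 row(s) emitted.
- agent_id=8: 3 matching r row(s), so 3 row(s) emitted.
- agent_id=4: 5 matching r row(s), so 5 row(s) emitted.
- agent_id=2: 7 matching r row(s), so 7 row(s) emitted.
- agent_id=8: 3 matching r row(s), so 3 row(s) emitted.

Mona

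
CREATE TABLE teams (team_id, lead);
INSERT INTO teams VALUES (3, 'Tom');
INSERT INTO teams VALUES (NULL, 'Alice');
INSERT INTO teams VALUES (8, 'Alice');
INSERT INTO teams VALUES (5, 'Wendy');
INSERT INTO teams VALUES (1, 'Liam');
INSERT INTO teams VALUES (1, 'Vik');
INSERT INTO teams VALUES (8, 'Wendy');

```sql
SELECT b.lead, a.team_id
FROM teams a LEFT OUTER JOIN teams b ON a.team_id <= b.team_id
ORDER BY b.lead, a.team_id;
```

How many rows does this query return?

LEFT JOIN keeps every row from `teams a`; unmatched rows get NULL for `teams b`'s columns.
Matching on a.team_id <= b.team_id. A NULL in a compared column never satisfies the condition.
- a (team_id=3) pairs with 4 row(s) of b.
- a (team_id=NULL) has no partner → padded with NULL.
- a (team_id=8) pairs with 2 row(s) of b.
- a (team_id=5) pairs with 3 row(s) of b.
- a (team_id=1) pairs with 6 row(s) of b.
- a (team_id=1) pairs with 6 row(s) of b.
- a (team_id=8) pairs with 2 row(s) of b.
Total: 23 matched + 1 padded = 24 rows.

24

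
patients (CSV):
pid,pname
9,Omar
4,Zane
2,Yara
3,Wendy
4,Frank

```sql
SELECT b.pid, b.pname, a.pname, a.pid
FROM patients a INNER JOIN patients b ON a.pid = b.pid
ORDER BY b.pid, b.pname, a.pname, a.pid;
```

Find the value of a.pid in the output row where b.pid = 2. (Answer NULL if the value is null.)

2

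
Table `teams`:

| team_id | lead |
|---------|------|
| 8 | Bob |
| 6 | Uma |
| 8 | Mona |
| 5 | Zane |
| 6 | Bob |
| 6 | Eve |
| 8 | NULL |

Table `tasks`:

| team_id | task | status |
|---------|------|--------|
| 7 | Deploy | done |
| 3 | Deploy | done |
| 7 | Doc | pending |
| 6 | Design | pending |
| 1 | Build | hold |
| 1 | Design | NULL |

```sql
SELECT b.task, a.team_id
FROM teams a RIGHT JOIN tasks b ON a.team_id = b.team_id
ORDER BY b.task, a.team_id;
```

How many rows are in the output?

8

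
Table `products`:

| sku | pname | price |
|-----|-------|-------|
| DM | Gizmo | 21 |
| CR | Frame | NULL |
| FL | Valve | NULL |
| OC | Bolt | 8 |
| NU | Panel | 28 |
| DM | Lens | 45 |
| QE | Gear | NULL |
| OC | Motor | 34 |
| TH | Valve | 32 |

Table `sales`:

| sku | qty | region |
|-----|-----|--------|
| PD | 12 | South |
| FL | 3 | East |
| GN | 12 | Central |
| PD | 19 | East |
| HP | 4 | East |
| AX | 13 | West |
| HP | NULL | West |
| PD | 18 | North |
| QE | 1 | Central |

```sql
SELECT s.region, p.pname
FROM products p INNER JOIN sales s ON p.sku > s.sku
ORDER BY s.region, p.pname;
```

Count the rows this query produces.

36

INNER JOIN keeps only pairs where the ON condition holds.
Matching on p.sku > s.sku.
Matched pairs: 36.
Total: 36 rows.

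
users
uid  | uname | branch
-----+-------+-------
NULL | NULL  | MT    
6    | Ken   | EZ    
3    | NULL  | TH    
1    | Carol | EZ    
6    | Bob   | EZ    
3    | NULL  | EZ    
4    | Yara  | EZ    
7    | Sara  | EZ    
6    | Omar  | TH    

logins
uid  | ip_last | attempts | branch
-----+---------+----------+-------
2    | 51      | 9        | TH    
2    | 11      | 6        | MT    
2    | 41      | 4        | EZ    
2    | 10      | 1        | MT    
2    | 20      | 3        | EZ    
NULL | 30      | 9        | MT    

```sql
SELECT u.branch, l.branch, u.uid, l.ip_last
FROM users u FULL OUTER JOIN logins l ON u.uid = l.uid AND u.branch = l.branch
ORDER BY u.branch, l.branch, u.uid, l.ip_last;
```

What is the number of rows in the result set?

FULL OUTER JOIN keeps every row from both sides; unmatched rows get NULL for the other side's columns.
Matching on u.uid = l.uid AND u.branch = l.branch. A NULL in a compared column never satisfies the condition.
- u row (uid=NULL, branch=MT): no match → kept, l columns NULL.
- u row (uid=6, branch=EZ): no match → kept, l columns NULL.
- u row (uid=3, branch=TH): no match → kept, l columns NULL.
- u row (uid=1, branch=EZ): no match → kept, l columns NULL.
- u row (uid=6, branch=EZ): no match → kept, l columns NULL.
- u row (uid=3, branch=EZ): no match → kept, l columns NULL.
- u row (uid=4, branch=EZ): no match → kept, l columns NULL.
- u row (uid=7, branch=EZ): no match → kept, l columns NULL.
- u row (uid=6, branch=TH): no match → kept, l columns NULL.
- 6 row(s) from l found no u partner → padded with NULL.
Total: 0 matched + 15 padded = 15 rows.

15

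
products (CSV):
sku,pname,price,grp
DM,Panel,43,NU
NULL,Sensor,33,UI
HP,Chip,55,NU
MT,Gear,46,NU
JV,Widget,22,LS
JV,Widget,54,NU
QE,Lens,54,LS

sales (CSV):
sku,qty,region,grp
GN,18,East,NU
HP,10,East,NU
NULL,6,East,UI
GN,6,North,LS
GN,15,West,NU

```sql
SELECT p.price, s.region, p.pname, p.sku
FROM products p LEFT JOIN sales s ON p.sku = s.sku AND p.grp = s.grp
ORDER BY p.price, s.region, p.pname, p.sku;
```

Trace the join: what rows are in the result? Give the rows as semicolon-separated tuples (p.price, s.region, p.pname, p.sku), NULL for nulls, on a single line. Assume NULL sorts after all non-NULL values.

LEFT JOIN keeps every row from `products`; unmatched rows get NULL for `sales`'s columns.
Matching on p.sku = s.sku AND p.grp = s.grp. A NULL in a compared column never satisfies the condition.
Matched pairs: 1; unmatched p rows kept: 6.

(22, NULL, Widget, JV); (33, NULL, Sensor, NULL); (43, NULL, Panel, DM); (46, NULL, Gear, MT); (54, NULL, Lens, QE); (54, NULL, Widget, JV); (55, East, Chip, HP)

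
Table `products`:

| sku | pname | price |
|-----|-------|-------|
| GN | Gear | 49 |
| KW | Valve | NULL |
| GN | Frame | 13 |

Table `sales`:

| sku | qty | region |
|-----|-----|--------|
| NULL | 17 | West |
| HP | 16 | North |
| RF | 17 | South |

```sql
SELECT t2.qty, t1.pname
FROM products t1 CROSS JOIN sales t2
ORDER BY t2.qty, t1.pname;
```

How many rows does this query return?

CROSS JOIN pairs every row of `products` with every row of `sales`: 3 × 3 = 9 rows.

9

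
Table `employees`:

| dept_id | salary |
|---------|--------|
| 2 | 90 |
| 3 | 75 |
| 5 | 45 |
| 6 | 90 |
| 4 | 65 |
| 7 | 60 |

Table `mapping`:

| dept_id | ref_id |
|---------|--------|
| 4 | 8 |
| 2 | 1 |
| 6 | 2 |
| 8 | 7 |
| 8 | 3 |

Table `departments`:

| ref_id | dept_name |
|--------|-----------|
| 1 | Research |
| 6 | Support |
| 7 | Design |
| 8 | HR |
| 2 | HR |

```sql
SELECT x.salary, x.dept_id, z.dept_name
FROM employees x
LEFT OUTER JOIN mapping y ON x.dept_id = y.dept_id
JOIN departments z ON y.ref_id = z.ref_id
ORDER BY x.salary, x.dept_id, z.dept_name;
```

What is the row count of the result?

3

Joins associate left-to-right: employees LEFT JOIN mapping on dept_id gives 6 intermediate row(s).
Then INNER JOIN `departments z` on ref_id: keep only rows whose y.ref_id appears in z.
Result: 3 row(s).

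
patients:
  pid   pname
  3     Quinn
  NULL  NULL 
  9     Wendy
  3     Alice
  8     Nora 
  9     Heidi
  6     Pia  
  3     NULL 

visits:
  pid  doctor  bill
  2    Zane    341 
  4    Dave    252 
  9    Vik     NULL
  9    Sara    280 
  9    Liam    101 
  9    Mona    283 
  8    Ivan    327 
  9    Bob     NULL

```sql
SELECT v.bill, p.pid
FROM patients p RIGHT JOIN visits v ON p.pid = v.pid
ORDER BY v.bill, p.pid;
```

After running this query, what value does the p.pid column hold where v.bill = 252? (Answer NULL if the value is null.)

RIGHT JOIN keeps every row from `visits`; unmatched rows get NULL for `patients`'s columns.
Matching on p.pid = v.pid. A NULL in a compared column never satisfies the condition.
Matched pairs: 11; unmatched v rows kept: 2.

NULL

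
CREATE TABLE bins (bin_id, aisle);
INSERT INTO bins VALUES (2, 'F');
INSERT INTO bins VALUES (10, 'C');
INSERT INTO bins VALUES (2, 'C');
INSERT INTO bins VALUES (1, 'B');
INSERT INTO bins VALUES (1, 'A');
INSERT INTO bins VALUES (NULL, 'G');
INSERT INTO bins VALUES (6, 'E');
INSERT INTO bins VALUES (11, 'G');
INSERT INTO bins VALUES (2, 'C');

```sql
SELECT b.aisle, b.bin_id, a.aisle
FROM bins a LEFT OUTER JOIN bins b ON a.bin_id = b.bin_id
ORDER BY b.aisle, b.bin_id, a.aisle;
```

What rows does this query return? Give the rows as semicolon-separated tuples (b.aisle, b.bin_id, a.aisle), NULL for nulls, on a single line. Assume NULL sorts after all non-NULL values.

(A, 1, A); (A, 1, B); (B, 1, A); (B, 1, B); (C, 2, C); (C, 2, C); (C, 2, C); (C, 2, C); (C, 2, F); (C, 2, F); (C, 10, C); (E, 6, E); (F, 2, C); (F, 2, C); (F, 2, F); (G, 11, G); (NULL, NULL, G)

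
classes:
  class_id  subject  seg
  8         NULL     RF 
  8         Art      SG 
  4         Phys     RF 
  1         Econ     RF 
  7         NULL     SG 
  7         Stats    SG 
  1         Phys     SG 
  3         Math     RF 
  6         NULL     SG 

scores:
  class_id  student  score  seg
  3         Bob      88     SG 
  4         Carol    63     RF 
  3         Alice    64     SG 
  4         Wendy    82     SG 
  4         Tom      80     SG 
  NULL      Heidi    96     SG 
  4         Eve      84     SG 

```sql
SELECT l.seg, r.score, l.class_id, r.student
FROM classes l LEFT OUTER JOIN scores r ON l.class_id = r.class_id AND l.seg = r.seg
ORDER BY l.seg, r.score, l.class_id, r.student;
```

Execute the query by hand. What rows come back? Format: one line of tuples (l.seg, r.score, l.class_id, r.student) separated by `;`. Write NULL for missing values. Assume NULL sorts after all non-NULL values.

LEFT JOIN keeps every row from `classes`; unmatched rows get NULL for `scores`'s columns.
Matching on l.class_id = r.class_id AND l.seg = r.seg. A NULL in a compared column never satisfies the condition.
Matched pairs: 1; unmatched l rows kept: 8.

(RF, 63, 4, Carol); (RF, NULL, 1, NULL); (RF, NULL, 3, NULL); (RF, NULL, 8, NULL); (SG, NULL, 1, NULL); (SG, NULL, 6, NULL); (SG, NULL, 7, NULL); (SG, NULL, 7, NULL); (SG, NULL, 8, NULL)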